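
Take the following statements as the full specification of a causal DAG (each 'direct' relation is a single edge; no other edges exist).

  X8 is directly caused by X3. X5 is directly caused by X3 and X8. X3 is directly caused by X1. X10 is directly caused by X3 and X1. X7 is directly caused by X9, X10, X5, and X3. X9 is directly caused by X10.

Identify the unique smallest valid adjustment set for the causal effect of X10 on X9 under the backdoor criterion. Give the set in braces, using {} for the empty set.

Variables eligible for adjustment (non-descendants of X10, excluding X10 and X9): {X1, X3, X5, X8}.
Backdoor paths from X10 to X9:
  P1: X10 <- X1 -> X3 -> X8 -> X5 -> X7 <- X9
  P2: X10 <- X1 -> X3 -> X5 -> X7 <- X9
  P3: X10 <- X1 -> X3 -> X7 <- X9
  P4: X10 <- X3 -> X8 -> X5 -> X7 <- X9
  P5: X10 <- X3 -> X5 -> X7 <- X9
  P6: X10 <- X3 -> X7 <- X9
Each backdoor path contains an unconditioned collider, so every path is already blocked with the empty conditioning set:
  P1: blocked at collider X7 (neither it nor any descendant is in the conditioning set).
  P2: blocked at collider X7 (neither it nor any descendant is in the conditioning set).
  P3: blocked at collider X7 (neither it nor any descendant is in the conditioning set).
  P4: blocked at collider X7 (neither it nor any descendant is in the conditioning set).
  P5: blocked at collider X7 (neither it nor any descendant is in the conditioning set).
  P6: blocked at collider X7 (neither it nor any descendant is in the conditioning set).
The empty set is therefore the unique smallest valid set.

{}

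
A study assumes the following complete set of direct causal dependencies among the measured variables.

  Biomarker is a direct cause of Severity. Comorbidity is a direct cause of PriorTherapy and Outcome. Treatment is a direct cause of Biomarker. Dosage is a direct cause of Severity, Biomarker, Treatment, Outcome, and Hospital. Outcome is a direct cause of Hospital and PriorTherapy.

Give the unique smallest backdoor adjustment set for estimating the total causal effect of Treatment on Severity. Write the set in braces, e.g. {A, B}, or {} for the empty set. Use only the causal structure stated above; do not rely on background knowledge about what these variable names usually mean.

{Dosage}

Variables eligible for adjustment (non-descendants of Treatment, excluding Treatment and Severity): {Comorbidity, Dosage, Hospital, Outcome, PriorTherapy}.
Backdoor paths from Treatment to Severity:
  P1: Treatment <- Dosage -> Biomarker -> Severity
  P2: Treatment <- Dosage -> Severity
The empty set is not sufficient: P1 (Treatment <- Dosage -> Biomarker -> Severity) has no collider blocking it and no conditioned non-collider, so it is open.
Try {Dosage}:
  P1: blocked at fork node Dosage ∈ conditioning set.
  P2: blocked at fork node Dosage ∈ conditioning set.
{Dosage} contains no descendant of Treatment and blocks every backdoor path.
No other singleton works — e.g. {Comorbidity} leaves P1 open — so {Dosage} is the unique smallest valid adjustment set.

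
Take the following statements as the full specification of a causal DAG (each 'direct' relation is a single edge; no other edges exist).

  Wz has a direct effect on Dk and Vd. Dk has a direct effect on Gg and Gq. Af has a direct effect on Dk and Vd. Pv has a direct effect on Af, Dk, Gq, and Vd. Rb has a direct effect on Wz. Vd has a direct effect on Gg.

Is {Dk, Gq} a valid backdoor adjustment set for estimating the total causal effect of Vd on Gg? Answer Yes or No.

Yes

Backdoor paths from Vd to Gg (paths whose first edge points into Vd):
  P1: Vd <- Wz -> Dk -> Gg
  P2: Vd <- Pv -> Af -> Dk -> Gg
  P3: Vd <- Pv -> Dk -> Gg
  P4: Vd <- Pv -> Gq <- Dk -> Gg
  P5: Vd <- Af <- Pv -> Dk -> Gg
  P6: Vd <- Af <- Pv -> Gq <- Dk -> Gg
  P7: Vd <- Af -> Dk -> Gg
Condition 1 (no descendant of Vd in the set): holds — descendants of Vd are {Gg}; none are in {Dk, Gq}.
Condition 2 (every backdoor path blocked by {Dk, Gq}):
  P1: blocked at chain node Dk ∈ conditioning set.
  P2: blocked at chain node Dk ∈ conditioning set.
  P3: blocked at chain node Dk ∈ conditioning set.
  P4: blocked at fork node Dk ∈ conditioning set.
  P5: blocked at chain node Dk ∈ conditioning set.
  P6: blocked at fork node Dk ∈ conditioning set.
  P7: blocked at chain node Dk ∈ conditioning set.
{Dk, Gq} satisfies the backdoor criterion.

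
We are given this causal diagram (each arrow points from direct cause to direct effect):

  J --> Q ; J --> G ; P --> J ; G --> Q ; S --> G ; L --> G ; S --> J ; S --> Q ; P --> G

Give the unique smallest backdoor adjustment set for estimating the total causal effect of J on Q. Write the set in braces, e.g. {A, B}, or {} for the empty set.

Variables eligible for adjustment (non-descendants of J, excluding J and Q): {L, P, S}.
Backdoor paths from J to Q:
  P1: J <- P -> G <- S -> Q
  P2: J <- P -> G -> Q
  P3: J <- S -> G -> Q
  P4: J <- S -> Q
The empty set is not sufficient: P2 (J <- P -> G -> Q) has no collider blocking it and no conditioned non-collider, so it is open.
Try {P, S}:
  P1: blocked at fork node P ∈ conditioning set.
  P2: blocked at fork node P ∈ conditioning set.
  P3: blocked at fork node S ∈ conditioning set.
  P4: blocked at fork node S ∈ conditioning set.
{P, S} contains no descendant of J and blocks every backdoor path.
Every element of {P, S} is needed (dropping P leaves P2 open; dropping S leaves P3 open), so no proper subset is valid.
Among all size-2 subsets of the eligible variables, only {P, S} blocks every backdoor path, so it is the unique smallest valid adjustment set.

{P, S}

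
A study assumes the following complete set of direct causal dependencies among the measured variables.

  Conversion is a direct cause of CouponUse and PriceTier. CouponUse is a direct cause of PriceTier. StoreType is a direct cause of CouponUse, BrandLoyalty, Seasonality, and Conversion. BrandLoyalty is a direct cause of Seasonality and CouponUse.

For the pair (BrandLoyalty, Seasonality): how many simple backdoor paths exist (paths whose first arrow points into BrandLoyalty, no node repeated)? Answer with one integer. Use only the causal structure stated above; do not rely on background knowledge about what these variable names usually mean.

A backdoor path from BrandLoyalty to Seasonality is any simple undirected path whose first edge points into BrandLoyalty (i.e. leaves BrandLoyalty via a parent).
Parents of BrandLoyalty: {StoreType}.
Enumerating:
  P1: BrandLoyalty <- StoreType -> Seasonality
That exhausts the simple backdoor paths. Count: 1.

1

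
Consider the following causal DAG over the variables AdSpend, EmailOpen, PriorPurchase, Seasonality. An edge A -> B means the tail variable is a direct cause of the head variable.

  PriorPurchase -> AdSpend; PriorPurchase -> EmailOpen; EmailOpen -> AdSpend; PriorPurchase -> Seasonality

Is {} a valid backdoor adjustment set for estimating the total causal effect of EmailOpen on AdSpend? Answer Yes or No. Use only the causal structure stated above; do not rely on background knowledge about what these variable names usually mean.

Backdoor paths from EmailOpen to AdSpend (paths whose first edge points into EmailOpen):
  P1: EmailOpen <- PriorPurchase -> AdSpend
Condition 1 (no descendant of EmailOpen in the set): holds — descendants of EmailOpen are {AdSpend}; none are in {}.
Condition 2 (every backdoor path blocked by {}):
  P1: open — no interior node is in the conditioning set.
{} does not satisfy the backdoor criterion.

No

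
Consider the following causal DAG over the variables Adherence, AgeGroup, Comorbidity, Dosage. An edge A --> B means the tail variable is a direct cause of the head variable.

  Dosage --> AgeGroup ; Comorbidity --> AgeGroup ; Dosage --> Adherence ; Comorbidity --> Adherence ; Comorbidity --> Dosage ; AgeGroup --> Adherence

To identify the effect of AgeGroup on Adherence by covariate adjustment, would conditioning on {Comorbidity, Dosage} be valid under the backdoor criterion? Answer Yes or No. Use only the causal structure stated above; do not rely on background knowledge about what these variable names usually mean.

Backdoor paths from AgeGroup to Adherence (paths whose first edge points into AgeGroup):
  P1: AgeGroup <- Comorbidity -> Dosage -> Adherence
  P2: AgeGroup <- Comorbidity -> Adherence
  P3: AgeGroup <- Dosage <- Comorbidity -> Adherence
  P4: AgeGroup <- Dosage -> Adherence
Condition 1 (no descendant of AgeGroup in the set): holds — descendants of AgeGroup are {Adherence}; none are in {Comorbidity, Dosage}.
Condition 2 (every backdoor path blocked by {Comorbidity, Dosage}):
  P1: blocked at fork node Comorbidity ∈ conditioning set.
  P2: blocked at fork node Comorbidity ∈ conditioning set.
  P3: blocked at chain node Dosage ∈ conditioning set.
  P4: blocked at fork node Dosage ∈ conditioning set.
{Comorbidity, Dosage} satisfies the backdoor criterion.

Yes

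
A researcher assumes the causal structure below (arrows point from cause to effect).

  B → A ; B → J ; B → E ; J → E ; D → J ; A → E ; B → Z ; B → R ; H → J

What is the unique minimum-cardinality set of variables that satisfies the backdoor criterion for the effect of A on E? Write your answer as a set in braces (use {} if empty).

{B}

Variables eligible for adjustment (non-descendants of A, excluding A and E): {B, D, H, J, R, Z}.
Backdoor paths from A to E:
  P1: A <- B -> J -> E
  P2: A <- B -> E
The empty set is not sufficient: P1 (A <- B -> J -> E) has no collider blocking it and no conditioned non-collider, so it is open.
Try {B}:
  P1: blocked at fork node B ∈ conditioning set.
  P2: blocked at fork node B ∈ conditioning set.
{B} contains no descendant of A and blocks every backdoor path.
No other singleton works — e.g. {H} leaves P1 open — so {B} is the unique smallest valid adjustment set.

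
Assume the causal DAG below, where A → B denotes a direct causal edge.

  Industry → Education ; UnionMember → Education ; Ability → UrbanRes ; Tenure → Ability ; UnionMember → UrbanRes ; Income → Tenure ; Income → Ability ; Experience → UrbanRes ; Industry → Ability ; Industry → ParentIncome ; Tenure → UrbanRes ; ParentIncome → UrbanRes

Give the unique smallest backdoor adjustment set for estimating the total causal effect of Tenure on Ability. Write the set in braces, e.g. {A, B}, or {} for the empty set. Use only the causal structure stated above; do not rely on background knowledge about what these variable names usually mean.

Variables eligible for adjustment (non-descendants of Tenure, excluding Tenure and Ability): {Education, Experience, Income, Industry, ParentIncome, UnionMember}.
Backdoor paths from Tenure to Ability:
  P1: Tenure <- Income -> Ability
The empty set is not sufficient: P1 (Tenure <- Income -> Ability) has no collider blocking it and no conditioned non-collider, so it is open.
Try {Income}:
  P1: blocked at fork node Income ∈ conditioning set.
{Income} contains no descendant of Tenure and blocks every backdoor path.
No other singleton works — e.g. {Experience} leaves P1 open — so {Income} is the unique smallest valid adjustment set.

{Income}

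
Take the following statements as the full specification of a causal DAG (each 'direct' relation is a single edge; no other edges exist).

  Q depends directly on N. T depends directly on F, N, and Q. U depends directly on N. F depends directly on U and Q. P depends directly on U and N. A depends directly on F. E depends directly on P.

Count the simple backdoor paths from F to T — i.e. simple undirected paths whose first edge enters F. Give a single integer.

6

A backdoor path from F to T is any simple undirected path whose first edge points into F (i.e. leaves F via a parent).
Parents of F: {Q, U}.
Enumerating:
  P1: F <- Q <- N -> T
  P2: F <- Q -> T
  P3: F <- U <- N -> Q -> T
  P4: F <- U <- N -> T
  P5: F <- U -> P <- N -> Q -> T
  P6: F <- U -> P <- N -> T
That exhausts the simple backdoor paths. Count: 6.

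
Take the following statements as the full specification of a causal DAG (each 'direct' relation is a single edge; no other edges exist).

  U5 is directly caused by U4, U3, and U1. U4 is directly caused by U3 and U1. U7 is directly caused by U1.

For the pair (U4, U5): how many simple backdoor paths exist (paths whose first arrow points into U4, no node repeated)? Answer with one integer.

A backdoor path from U4 to U5 is any simple undirected path whose first edge points into U4 (i.e. leaves U4 via a parent).
Parents of U4: {U1, U3}.
Enumerating:
  P1: U4 <- U3 -> U5
  P2: U4 <- U1 -> U5
That exhausts the simple backdoor paths. Count: 2.

2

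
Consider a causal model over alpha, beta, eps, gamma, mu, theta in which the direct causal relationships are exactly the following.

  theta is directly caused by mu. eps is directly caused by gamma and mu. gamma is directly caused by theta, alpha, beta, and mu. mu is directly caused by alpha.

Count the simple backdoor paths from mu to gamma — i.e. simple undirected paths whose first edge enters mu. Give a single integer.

1

A backdoor path from mu to gamma is any simple undirected path whose first edge points into mu (i.e. leaves mu via a parent).
Parents of mu: {alpha}.
Enumerating:
  P1: mu <- alpha -> gamma
That exhausts the simple backdoor paths. Count: 1.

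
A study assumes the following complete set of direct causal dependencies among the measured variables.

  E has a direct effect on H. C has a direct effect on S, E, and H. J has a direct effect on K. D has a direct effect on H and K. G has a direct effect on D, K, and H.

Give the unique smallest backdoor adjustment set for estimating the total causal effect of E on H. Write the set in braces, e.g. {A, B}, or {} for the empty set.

Variables eligible for adjustment (non-descendants of E, excluding E and H): {C, D, G, J, K, S}.
Backdoor paths from E to H:
  P1: E <- C -> H
The empty set is not sufficient: P1 (E <- C -> H) has no collider blocking it and no conditioned non-collider, so it is open.
Try {C}:
  P1: blocked at fork node C ∈ conditioning set.
{C} contains no descendant of E and blocks every backdoor path.
No other singleton works — e.g. {S} leaves P1 open — so {C} is the unique smallest valid adjustment set.

{C}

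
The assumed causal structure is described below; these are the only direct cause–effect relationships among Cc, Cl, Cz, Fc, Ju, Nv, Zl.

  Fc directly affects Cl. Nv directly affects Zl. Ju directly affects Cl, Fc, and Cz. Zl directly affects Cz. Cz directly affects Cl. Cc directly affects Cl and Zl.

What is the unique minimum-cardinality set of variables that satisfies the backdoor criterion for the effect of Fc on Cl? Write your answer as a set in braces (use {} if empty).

{Ju}

Variables eligible for adjustment (non-descendants of Fc, excluding Fc and Cl): {Cc, Cz, Ju, Nv, Zl}.
Backdoor paths from Fc to Cl:
  P1: Fc <- Ju -> Cz <- Zl <- Cc -> Cl
  P2: Fc <- Ju -> Cz -> Cl
  P3: Fc <- Ju -> Cl
The empty set is not sufficient: P2 (Fc <- Ju -> Cz -> Cl) has no collider blocking it and no conditioned non-collider, so it is open.
Try {Ju}:
  P1: blocked at fork node Ju ∈ conditioning set.
  P2: blocked at fork node Ju ∈ conditioning set.
  P3: blocked at fork node Ju ∈ conditioning set.
{Ju} contains no descendant of Fc and blocks every backdoor path.
No other singleton works — e.g. {Nv} leaves P2 open — so {Ju} is the unique smallest valid adjustment set.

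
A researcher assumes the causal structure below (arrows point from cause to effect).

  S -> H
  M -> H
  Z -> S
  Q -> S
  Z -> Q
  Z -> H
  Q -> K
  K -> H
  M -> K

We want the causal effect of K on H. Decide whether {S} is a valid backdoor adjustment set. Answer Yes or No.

Backdoor paths from K to H (paths whose first edge points into K):
  P1: K <- Q <- Z -> S -> H
  P2: K <- Q <- Z -> H
  P3: K <- Q -> S <- Z -> H
  P4: K <- Q -> S -> H
  P5: K <- M -> H
Condition 1 (no descendant of K in the set): holds — descendants of K are {H}; none are in {S}.
Condition 2 (every backdoor path blocked by {S}):
  P1: blocked at chain node S ∈ conditioning set.
  P2: open — no interior node is in the conditioning set.
  P3: open — collider(s) S are conditioned on (or have a conditioned descendant) and no non-collider on the path is in the set.
  P4: blocked at chain node S ∈ conditioning set.
  P5: open — no interior node is in the conditioning set.
{S} does not satisfy the backdoor criterion.

No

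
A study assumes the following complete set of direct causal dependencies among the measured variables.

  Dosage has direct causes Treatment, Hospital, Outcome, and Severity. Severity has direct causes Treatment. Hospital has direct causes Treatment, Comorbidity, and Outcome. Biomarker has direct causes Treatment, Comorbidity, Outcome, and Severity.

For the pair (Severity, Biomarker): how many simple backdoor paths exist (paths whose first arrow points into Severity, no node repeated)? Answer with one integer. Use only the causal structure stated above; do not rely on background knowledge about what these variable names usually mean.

A backdoor path from Severity to Biomarker is any simple undirected path whose first edge points into Severity (i.e. leaves Severity via a parent).
Parents of Severity: {Treatment}.
Enumerating:
  P1: Severity <- Treatment -> Hospital <- Comorbidity -> Biomarker
  P2: Severity <- Treatment -> Hospital <- Outcome -> Biomarker
  P3: Severity <- Treatment -> Hospital -> Dosage <- Outcome -> Biomarker
  P4: Severity <- Treatment -> Biomarker
  P5: Severity <- Treatment -> Dosage <- Outcome -> Hospital <- Comorbidity -> Biomarker
  P6: Severity <- Treatment -> Dosage <- Outcome -> Biomarker
  P7: Severity <- Treatment -> Dosage <- Hospital <- Comorbidity -> Biomarker
  P8: Severity <- Treatment -> Dosage <- Hospital <- Outcome -> Biomarker
That exhausts the simple backdoor paths. Count: 8.

8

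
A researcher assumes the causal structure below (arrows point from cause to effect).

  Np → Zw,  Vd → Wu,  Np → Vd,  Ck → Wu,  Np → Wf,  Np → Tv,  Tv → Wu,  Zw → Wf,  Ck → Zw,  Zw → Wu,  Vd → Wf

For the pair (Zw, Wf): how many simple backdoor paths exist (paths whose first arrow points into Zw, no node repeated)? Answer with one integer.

7

A backdoor path from Zw to Wf is any simple undirected path whose first edge points into Zw (i.e. leaves Zw via a parent).
Parents of Zw: {Ck, Np}.
Enumerating:
  P1: Zw <- Np -> Vd -> Wf
  P2: Zw <- Np -> Tv -> Wu <- Vd -> Wf
  P3: Zw <- Np -> Wf
  P4: Zw <- Ck -> Wu <- Vd <- Np -> Wf
  P5: Zw <- Ck -> Wu <- Vd -> Wf
  P6: Zw <- Ck -> Wu <- Tv <- Np -> Vd -> Wf
  P7: Zw <- Ck -> Wu <- Tv <- Np -> Wf
That exhausts the simple backdoor paths. Count: 7.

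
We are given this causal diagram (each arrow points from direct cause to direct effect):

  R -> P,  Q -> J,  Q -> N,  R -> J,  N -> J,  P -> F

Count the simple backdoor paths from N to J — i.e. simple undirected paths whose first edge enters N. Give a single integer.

1

A backdoor path from N to J is any simple undirected path whose first edge points into N (i.e. leaves N via a parent).
Parents of N: {Q}.
Enumerating:
  P1: N <- Q -> J
That exhausts the simple backdoor paths. Count: 1.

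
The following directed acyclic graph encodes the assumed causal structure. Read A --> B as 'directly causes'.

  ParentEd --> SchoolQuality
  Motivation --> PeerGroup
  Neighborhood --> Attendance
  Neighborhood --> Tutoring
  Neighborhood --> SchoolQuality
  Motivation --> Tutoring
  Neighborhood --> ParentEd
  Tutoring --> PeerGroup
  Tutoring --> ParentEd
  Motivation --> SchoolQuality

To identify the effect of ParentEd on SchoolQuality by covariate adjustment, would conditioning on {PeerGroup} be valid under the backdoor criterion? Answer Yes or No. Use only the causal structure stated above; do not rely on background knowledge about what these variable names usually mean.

No

Backdoor paths from ParentEd to SchoolQuality (paths whose first edge points into ParentEd):
  P1: ParentEd <- Neighborhood -> Tutoring <- Motivation -> SchoolQuality
  P2: ParentEd <- Neighborhood -> Tutoring -> PeerGroup <- Motivation -> SchoolQuality
  P3: ParentEd <- Neighborhood -> SchoolQuality
  P4: ParentEd <- Tutoring <- Motivation -> SchoolQuality
  P5: ParentEd <- Tutoring <- Neighborhood -> SchoolQuality
  P6: ParentEd <- Tutoring -> PeerGroup <- Motivation -> SchoolQuality
Condition 1 (no descendant of ParentEd in the set): holds — descendants of ParentEd are {SchoolQuality}; none are in {PeerGroup}.
Condition 2 (every backdoor path blocked by {PeerGroup}):
  P1: open — collider(s) Tutoring are conditioned on (or have a conditioned descendant) and no non-collider on the path is in the set.
  P2: open — collider(s) PeerGroup are conditioned on (or have a conditioned descendant) and no non-collider on the path is in the set.
  P3: open — no interior node is in the conditioning set.
  P4: open — no interior node is in the conditioning set.
  P5: open — no interior node is in the conditioning set.
  P6: open — collider(s) PeerGroup are conditioned on (or have a conditioned descendant) and no non-collider on the path is in the set.
{PeerGroup} does not satisfy the backdoor criterion.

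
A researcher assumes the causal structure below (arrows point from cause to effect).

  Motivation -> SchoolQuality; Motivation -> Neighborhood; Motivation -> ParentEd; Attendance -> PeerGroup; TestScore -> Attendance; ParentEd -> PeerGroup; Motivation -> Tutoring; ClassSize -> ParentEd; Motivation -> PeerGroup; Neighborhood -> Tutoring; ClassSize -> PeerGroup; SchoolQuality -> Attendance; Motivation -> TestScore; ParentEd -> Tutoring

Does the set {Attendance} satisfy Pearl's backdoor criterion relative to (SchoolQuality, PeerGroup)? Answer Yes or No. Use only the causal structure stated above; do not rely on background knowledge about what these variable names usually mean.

No

Backdoor paths from SchoolQuality to PeerGroup (paths whose first edge points into SchoolQuality):
  P1: SchoolQuality <- Motivation -> Neighborhood -> Tutoring <- ParentEd <- ClassSize -> PeerGroup
  P2: SchoolQuality <- Motivation -> Neighborhood -> Tutoring <- ParentEd -> PeerGroup
  P3: SchoolQuality <- Motivation -> ParentEd <- ClassSize -> PeerGroup
  P4: SchoolQuality <- Motivation -> ParentEd -> PeerGroup
  P5: SchoolQuality <- Motivation -> TestScore -> Attendance -> PeerGroup
  P6: SchoolQuality <- Motivation -> Tutoring <- ParentEd <- ClassSize -> PeerGroup
  P7: SchoolQuality <- Motivation -> Tutoring <- ParentEd -> PeerGroup
  P8: SchoolQuality <- Motivation -> PeerGroup
Condition 1 (no descendant of SchoolQuality in the set): FAILS — Attendance is a descendant of SchoolQuality.
Condition 2 (every backdoor path blocked by {Attendance}):
  P1: blocked at collider Tutoring (neither it nor any descendant is in the conditioning set).
  P2: blocked at collider Tutoring (neither it nor any descendant is in the conditioning set).
  P3: blocked at collider ParentEd (neither it nor any descendant is in the conditioning set).
  P4: open — no interior node is in the conditioning set.
  P5: blocked at chain node Attendance ∈ conditioning set.
  P6: blocked at collider Tutoring (neither it nor any descendant is in the conditioning set).
  P7: blocked at collider Tutoring (neither it nor any descendant is in the conditioning set).
  P8: open — no interior node is in the conditioning set.
{Attendance} does not satisfy the backdoor criterion.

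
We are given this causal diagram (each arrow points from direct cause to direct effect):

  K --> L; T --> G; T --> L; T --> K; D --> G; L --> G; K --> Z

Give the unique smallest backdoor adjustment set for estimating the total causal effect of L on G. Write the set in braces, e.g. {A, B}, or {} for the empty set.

{T}

Variables eligible for adjustment (non-descendants of L, excluding L and G): {D, K, T, Z}.
Backdoor paths from L to G:
  P1: L <- T -> G
  P2: L <- K <- T -> G
The empty set is not sufficient: P1 (L <- T -> G) has no collider blocking it and no conditioned non-collider, so it is open.
Try {T}:
  P1: blocked at fork node T ∈ conditioning set.
  P2: blocked at fork node T ∈ conditioning set.
{T} contains no descendant of L and blocks every backdoor path.
No other singleton works — e.g. {K} leaves P1 open — so {T} is the unique smallest valid adjustment set.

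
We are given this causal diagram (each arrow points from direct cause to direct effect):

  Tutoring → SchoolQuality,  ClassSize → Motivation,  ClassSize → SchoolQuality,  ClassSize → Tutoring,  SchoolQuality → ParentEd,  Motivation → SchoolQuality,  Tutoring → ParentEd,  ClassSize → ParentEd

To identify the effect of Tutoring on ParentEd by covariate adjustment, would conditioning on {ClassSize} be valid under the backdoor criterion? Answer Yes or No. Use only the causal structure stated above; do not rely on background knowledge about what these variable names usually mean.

Yes

Backdoor paths from Tutoring to ParentEd (paths whose first edge points into Tutoring):
  P1: Tutoring <- ClassSize -> Motivation -> SchoolQuality -> ParentEd
  P2: Tutoring <- ClassSize -> SchoolQuality -> ParentEd
  P3: Tutoring <- ClassSize -> ParentEd
Condition 1 (no descendant of Tutoring in the set): holds — descendants of Tutoring are {ParentEd, SchoolQuality}; none are in {ClassSize}.
Condition 2 (every backdoor path blocked by {ClassSize}):
  P1: blocked at fork node ClassSize ∈ conditioning set.
  P2: blocked at fork node ClassSize ∈ conditioning set.
  P3: blocked at fork node ClassSize ∈ conditioning set.
{ClassSize} satisfies the backdoor criterion.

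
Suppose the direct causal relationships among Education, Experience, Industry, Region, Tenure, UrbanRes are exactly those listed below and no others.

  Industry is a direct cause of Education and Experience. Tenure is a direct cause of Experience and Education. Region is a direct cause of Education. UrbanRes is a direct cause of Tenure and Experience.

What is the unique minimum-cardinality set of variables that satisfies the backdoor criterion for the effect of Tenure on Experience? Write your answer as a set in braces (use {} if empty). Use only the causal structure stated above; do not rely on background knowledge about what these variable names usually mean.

{UrbanRes}

Variables eligible for adjustment (non-descendants of Tenure, excluding Tenure and Experience): {Industry, Region, UrbanRes}.
Backdoor paths from Tenure to Experience:
  P1: Tenure <- UrbanRes -> Experience
The empty set is not sufficient: P1 (Tenure <- UrbanRes -> Experience) has no collider blocking it and no conditioned non-collider, so it is open.
Try {UrbanRes}:
  P1: blocked at fork node UrbanRes ∈ conditioning set.
{UrbanRes} contains no descendant of Tenure and blocks every backdoor path.
No other singleton works — e.g. {Industry} leaves P1 open — so {UrbanRes} is the unique smallest valid adjustment set.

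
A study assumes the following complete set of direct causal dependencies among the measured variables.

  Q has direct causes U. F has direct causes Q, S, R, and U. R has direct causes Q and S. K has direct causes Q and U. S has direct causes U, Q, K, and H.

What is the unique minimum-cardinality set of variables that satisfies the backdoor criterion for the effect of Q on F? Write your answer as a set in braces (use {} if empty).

{U}

Variables eligible for adjustment (non-descendants of Q, excluding Q and F): {H, U}.
Backdoor paths from Q to F:
  P1: Q <- U -> K -> S -> R -> F
  P2: Q <- U -> K -> S -> F
  P3: Q <- U -> S -> R -> F
  P4: Q <- U -> S -> F
  P5: Q <- U -> F
The empty set is not sufficient: P1 (Q <- U -> K -> S -> R -> F) has no collider blocking it and no conditioned non-collider, so it is open.
Try {U}:
  P1: blocked at fork node U ∈ conditioning set.
  P2: blocked at fork node U ∈ conditioning set.
  P3: blocked at fork node U ∈ conditioning set.
  P4: blocked at fork node U ∈ conditioning set.
  P5: blocked at fork node U ∈ conditioning set.
{U} contains no descendant of Q and blocks every backdoor path.
No other singleton works — e.g. {H} leaves P1 open — so {U} is the unique smallest valid adjustment set.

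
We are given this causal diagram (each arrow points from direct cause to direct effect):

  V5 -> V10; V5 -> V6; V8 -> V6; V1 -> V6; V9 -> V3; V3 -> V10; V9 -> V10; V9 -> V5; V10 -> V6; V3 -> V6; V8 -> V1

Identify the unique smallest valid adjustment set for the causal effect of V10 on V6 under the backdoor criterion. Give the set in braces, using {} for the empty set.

Variables eligible for adjustment (non-descendants of V10, excluding V10 and V6): {V1, V3, V5, V8, V9}.
Backdoor paths from V10 to V6:
  P1: V10 <- V9 -> V3 -> V6
  P2: V10 <- V9 -> V5 -> V6
  P3: V10 <- V3 <- V9 -> V5 -> V6
  P4: V10 <- V3 -> V6
  P5: V10 <- V5 <- V9 -> V3 -> V6
  P6: V10 <- V5 -> V6
The empty set is not sufficient: P1 (V10 <- V9 -> V3 -> V6) has no collider blocking it and no conditioned non-collider, so it is open.
Try {V3, V5}:
  P1: blocked at chain node V3 ∈ conditioning set.
  P2: blocked at chain node V5 ∈ conditioning set.
  P3: blocked at chain node V3 ∈ conditioning set.
  P4: blocked at fork node V3 ∈ conditioning set.
  P5: blocked at chain node V5 ∈ conditioning set.
  P6: blocked at fork node V5 ∈ conditioning set.
{V3, V5} contains no descendant of V10 and blocks every backdoor path.
Every element of {V3, V5} is needed (dropping V3 leaves P1 open; dropping V5 leaves P2 open), so no proper subset is valid.
Among all size-2 subsets of the eligible variables, only {V3, V5} blocks every backdoor path, so it is the unique smallest valid adjustment set.

{V3, V5}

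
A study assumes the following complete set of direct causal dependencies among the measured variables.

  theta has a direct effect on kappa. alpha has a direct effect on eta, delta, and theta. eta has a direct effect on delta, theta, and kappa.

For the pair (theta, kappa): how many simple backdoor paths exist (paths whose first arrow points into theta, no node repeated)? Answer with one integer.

3

A backdoor path from theta to kappa is any simple undirected path whose first edge points into theta (i.e. leaves theta via a parent).
Parents of theta: {alpha, eta}.
Enumerating:
  P1: theta <- alpha -> eta -> kappa
  P2: theta <- alpha -> delta <- eta -> kappa
  P3: theta <- eta -> kappa
That exhausts the simple backdoor paths. Count: 3.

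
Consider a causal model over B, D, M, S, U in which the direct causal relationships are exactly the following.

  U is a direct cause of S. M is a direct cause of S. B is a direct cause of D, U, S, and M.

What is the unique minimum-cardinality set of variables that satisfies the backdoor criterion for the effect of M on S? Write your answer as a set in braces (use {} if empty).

{B}

Variables eligible for adjustment (non-descendants of M, excluding M and S): {B, D, U}.
Backdoor paths from M to S:
  P1: M <- B -> U -> S
  P2: M <- B -> S
The empty set is not sufficient: P1 (M <- B -> U -> S) has no collider blocking it and no conditioned non-collider, so it is open.
Try {B}:
  P1: blocked at fork node B ∈ conditioning set.
  P2: blocked at fork node B ∈ conditioning set.
{B} contains no descendant of M and blocks every backdoor path.
No other singleton works — e.g. {U} leaves P2 open — so {B} is the unique smallest valid adjustment set.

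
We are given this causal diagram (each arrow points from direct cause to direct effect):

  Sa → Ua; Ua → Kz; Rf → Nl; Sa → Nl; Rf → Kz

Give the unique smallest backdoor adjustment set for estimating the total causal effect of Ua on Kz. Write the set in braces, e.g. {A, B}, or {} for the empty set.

Variables eligible for adjustment (non-descendants of Ua, excluding Ua and Kz): {Nl, Rf, Sa}.
Backdoor paths from Ua to Kz:
  P1: Ua <- Sa -> Nl <- Rf -> Kz
Each backdoor path contains an unconditioned collider, so every path is already blocked with the empty conditioning set:
  P1: blocked at collider Nl (neither it nor any descendant is in the conditioning set).
The empty set is therefore the unique smallest valid set.

{}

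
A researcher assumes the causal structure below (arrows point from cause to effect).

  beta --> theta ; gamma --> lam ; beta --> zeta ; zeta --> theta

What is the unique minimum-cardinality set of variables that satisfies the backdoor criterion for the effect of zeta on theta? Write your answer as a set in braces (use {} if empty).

Variables eligible for adjustment (non-descendants of zeta, excluding zeta and theta): {beta, gamma, lam}.
Backdoor paths from zeta to theta:
  P1: zeta <- beta -> theta
The empty set is not sufficient: P1 (zeta <- beta -> theta) has no collider blocking it and no conditioned non-collider, so it is open.
Try {beta}:
  P1: blocked at fork node beta ∈ conditioning set.
{beta} contains no descendant of zeta and blocks every backdoor path.
No other singleton works — e.g. {gamma} leaves P1 open — so {beta} is the unique smallest valid adjustment set.

{beta}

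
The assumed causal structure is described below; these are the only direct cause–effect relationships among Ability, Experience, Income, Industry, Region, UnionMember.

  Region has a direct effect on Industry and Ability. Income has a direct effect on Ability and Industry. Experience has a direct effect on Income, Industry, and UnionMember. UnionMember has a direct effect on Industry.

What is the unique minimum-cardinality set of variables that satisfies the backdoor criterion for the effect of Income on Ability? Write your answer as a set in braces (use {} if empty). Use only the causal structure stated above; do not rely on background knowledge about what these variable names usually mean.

{}

Variables eligible for adjustment (non-descendants of Income, excluding Income and Ability): {Experience, Region, UnionMember}.
Backdoor paths from Income to Ability:
  P1: Income <- Experience -> UnionMember -> Industry <- Region -> Ability
  P2: Income <- Experience -> Industry <- Region -> Ability
Each backdoor path contains an unconditioned collider, so every path is already blocked with the empty conditioning set:
  P1: blocked at collider Industry (neither it nor any descendant is in the conditioning set).
  P2: blocked at collider Industry (neither it nor any descendant is in the conditioning set).
The empty set is therefore the unique smallest valid set.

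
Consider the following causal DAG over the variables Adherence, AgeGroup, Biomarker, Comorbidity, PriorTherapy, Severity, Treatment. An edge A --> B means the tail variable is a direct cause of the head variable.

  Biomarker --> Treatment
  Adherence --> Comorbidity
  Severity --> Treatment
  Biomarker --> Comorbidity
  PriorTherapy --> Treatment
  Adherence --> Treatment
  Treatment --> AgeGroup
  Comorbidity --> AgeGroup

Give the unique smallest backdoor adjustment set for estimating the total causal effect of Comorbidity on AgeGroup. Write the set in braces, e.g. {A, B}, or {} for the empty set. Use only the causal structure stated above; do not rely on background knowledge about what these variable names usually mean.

Variables eligible for adjustment (non-descendants of Comorbidity, excluding Comorbidity and AgeGroup): {Adherence, Biomarker, PriorTherapy, Severity, Treatment}.
Backdoor paths from Comorbidity to AgeGroup:
  P1: Comorbidity <- Adherence -> Treatment -> AgeGroup
  P2: Comorbidity <- Biomarker -> Treatment -> AgeGroup
The empty set is not sufficient: P1 (Comorbidity <- Adherence -> Treatment -> AgeGroup) has no collider blocking it and no conditioned non-collider, so it is open.
Try {Treatment}:
  P1: blocked at chain node Treatment ∈ conditioning set.
  P2: blocked at chain node Treatment ∈ conditioning set.
{Treatment} contains no descendant of Comorbidity and blocks every backdoor path.
No other singleton works — e.g. {PriorTherapy} leaves P1 open — so {Treatment} is the unique smallest valid adjustment set.

{Treatment}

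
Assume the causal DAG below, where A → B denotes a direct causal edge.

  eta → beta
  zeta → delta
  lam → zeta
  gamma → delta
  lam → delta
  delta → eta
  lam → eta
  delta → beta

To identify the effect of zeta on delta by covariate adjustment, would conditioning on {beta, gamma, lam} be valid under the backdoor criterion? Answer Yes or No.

No

Backdoor paths from zeta to delta (paths whose first edge points into zeta):
  P1: zeta <- lam -> delta
  P2: zeta <- lam -> eta <- delta
  P3: zeta <- lam -> eta -> beta <- delta
Condition 1 (no descendant of zeta in the set): FAILS — beta is a descendant of zeta.
Condition 2 (every backdoor path blocked by {beta, gamma, lam}):
  P1: blocked at fork node lam ∈ conditioning set.
  P2: blocked at fork node lam ∈ conditioning set.
  P3: blocked at fork node lam ∈ conditioning set.
{beta, gamma, lam} does not satisfy the backdoor criterion.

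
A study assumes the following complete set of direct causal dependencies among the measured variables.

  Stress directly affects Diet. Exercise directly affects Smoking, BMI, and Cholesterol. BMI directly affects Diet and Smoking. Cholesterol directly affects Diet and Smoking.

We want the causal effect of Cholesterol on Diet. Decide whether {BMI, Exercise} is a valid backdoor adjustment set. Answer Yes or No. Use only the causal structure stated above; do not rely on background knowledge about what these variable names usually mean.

Yes

Backdoor paths from Cholesterol to Diet (paths whose first edge points into Cholesterol):
  P1: Cholesterol <- Exercise -> BMI -> Diet
  P2: Cholesterol <- Exercise -> Smoking <- BMI -> Diet
Condition 1 (no descendant of Cholesterol in the set): holds — descendants of Cholesterol are {Diet, Smoking}; none are in {BMI, Exercise}.
Condition 2 (every backdoor path blocked by {BMI, Exercise}):
  P1: blocked at fork node Exercise ∈ conditioning set.
  P2: blocked at fork node Exercise ∈ conditioning set.
{BMI, Exercise} satisfies the backdoor criterion.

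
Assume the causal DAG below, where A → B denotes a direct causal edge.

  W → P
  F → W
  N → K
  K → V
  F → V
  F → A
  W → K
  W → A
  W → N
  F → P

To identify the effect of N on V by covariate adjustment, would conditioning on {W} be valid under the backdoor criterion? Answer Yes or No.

Backdoor paths from N to V (paths whose first edge points into N):
  P1: N <- W <- F -> V
  P2: N <- W -> A <- F -> V
  P3: N <- W -> K -> V
  P4: N <- W -> P <- F -> V
Condition 1 (no descendant of N in the set): holds — descendants of N are {K, V}; none are in {W}.
Condition 2 (every backdoor path blocked by {W}):
  P1: blocked at chain node W ∈ conditioning set.
  P2: blocked at fork node W ∈ conditioning set.
  P3: blocked at fork node W ∈ conditioning set.
  P4: blocked at fork node W ∈ conditioning set.
{W} satisfies the backdoor criterion.

Yes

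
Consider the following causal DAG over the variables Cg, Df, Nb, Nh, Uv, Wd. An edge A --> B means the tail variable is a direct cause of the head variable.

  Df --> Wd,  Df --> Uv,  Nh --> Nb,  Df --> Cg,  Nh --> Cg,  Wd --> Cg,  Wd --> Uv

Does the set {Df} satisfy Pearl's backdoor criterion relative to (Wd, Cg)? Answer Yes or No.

Yes

Backdoor paths from Wd to Cg (paths whose first edge points into Wd):
  P1: Wd <- Df -> Cg
Condition 1 (no descendant of Wd in the set): holds — descendants of Wd are {Cg, Uv}; none are in {Df}.
Condition 2 (every backdoor path blocked by {Df}):
  P1: blocked at fork node Df ∈ conditioning set.
{Df} satisfies the backdoor criterion.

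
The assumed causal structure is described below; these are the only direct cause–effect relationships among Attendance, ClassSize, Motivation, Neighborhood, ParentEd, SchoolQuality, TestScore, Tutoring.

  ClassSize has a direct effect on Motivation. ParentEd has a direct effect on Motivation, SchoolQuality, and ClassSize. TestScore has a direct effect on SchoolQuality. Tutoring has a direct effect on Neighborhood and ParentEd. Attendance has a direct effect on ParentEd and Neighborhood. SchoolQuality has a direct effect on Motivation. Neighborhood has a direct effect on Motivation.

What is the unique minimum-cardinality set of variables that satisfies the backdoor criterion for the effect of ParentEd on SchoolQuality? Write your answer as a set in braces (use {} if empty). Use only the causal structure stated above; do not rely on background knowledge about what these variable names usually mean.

Variables eligible for adjustment (non-descendants of ParentEd, excluding ParentEd and SchoolQuality): {Attendance, Neighborhood, TestScore, Tutoring}.
Backdoor paths from ParentEd to SchoolQuality:
  P1: ParentEd <- Attendance -> Neighborhood -> Motivation <- SchoolQuality
  P2: ParentEd <- Tutoring -> Neighborhood -> Motivation <- SchoolQuality
Each backdoor path contains an unconditioned collider, so every path is already blocked with the empty conditioning set:
  P1: blocked at collider Motivation (neither it nor any descendant is in the conditioning set).
  P2: blocked at collider Motivation (neither it nor any descendant is in the conditioning set).
The empty set is therefore the unique smallest valid set.

{}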